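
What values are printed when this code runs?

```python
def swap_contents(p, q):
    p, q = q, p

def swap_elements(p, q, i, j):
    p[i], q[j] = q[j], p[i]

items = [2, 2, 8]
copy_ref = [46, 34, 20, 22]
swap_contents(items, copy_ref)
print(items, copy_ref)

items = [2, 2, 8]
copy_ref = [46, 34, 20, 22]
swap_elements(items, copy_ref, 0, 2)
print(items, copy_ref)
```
[2, 2, 8] [46, 34, 20, 22]
[20, 2, 8] [46, 34, 2, 22]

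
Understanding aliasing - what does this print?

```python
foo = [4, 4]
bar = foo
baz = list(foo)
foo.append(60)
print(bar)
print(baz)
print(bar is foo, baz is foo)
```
[4, 4, 60]
[4, 4]
True False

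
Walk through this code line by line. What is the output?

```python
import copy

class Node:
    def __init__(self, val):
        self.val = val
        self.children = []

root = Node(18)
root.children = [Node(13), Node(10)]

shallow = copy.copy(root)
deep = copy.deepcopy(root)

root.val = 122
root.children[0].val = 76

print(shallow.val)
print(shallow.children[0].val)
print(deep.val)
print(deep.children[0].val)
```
18
76
18
13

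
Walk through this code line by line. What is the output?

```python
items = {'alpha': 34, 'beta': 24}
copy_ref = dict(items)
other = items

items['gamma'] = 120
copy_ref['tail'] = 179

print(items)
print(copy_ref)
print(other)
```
{'alpha': 34, 'beta': 24, 'gamma': 120}
{'alpha': 34, 'beta': 24, 'tail': 179}
{'alpha': 34, 'beta': 24, 'gamma': 120}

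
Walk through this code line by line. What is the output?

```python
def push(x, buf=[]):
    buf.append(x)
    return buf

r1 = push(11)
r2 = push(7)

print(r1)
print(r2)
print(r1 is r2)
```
[11, 7]
[11, 7]
True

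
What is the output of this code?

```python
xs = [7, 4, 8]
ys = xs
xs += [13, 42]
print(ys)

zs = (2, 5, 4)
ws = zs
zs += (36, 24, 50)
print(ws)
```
[7, 4, 8, 13, 42]
(2, 5, 4)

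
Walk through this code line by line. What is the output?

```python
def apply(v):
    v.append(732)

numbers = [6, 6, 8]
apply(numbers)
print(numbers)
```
[6, 6, 8, 732]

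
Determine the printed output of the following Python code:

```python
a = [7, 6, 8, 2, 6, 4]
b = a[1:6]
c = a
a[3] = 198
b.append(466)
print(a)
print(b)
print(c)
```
[7, 6, 8, 198, 6, 4]
[6, 8, 2, 6, 4, 466]
[7, 6, 8, 198, 6, 4]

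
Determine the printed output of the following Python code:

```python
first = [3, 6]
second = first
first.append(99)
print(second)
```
[3, 6, 99]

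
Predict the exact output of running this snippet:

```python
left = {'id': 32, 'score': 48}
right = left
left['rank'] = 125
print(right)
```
{'id': 32, 'score': 48, 'rank': 125}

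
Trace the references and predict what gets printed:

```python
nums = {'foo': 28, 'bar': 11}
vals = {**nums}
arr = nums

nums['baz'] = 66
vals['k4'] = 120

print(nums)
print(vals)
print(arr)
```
{'foo': 28, 'bar': 11, 'baz': 66}
{'foo': 28, 'bar': 11, 'k4': 120}
{'foo': 28, 'bar': 11, 'baz': 66}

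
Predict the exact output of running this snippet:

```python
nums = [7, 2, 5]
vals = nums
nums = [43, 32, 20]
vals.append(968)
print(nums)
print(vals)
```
[43, 32, 20]
[7, 2, 5, 968]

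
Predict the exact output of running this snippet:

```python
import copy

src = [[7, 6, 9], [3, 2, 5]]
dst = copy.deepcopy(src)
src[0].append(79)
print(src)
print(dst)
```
[[7, 6, 9, 79], [3, 2, 5]]
[[7, 6, 9], [3, 2, 5]]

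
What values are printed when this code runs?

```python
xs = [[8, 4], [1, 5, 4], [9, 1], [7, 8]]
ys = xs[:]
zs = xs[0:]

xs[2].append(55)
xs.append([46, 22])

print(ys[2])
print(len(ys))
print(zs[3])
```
[9, 1, 55]
4
[7, 8]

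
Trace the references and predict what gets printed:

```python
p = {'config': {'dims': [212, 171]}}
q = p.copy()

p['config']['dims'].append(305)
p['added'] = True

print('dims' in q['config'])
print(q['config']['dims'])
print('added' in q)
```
True
[212, 171, 305]
False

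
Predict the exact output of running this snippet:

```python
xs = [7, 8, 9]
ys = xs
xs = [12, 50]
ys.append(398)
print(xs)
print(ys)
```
[12, 50]
[7, 8, 9, 398]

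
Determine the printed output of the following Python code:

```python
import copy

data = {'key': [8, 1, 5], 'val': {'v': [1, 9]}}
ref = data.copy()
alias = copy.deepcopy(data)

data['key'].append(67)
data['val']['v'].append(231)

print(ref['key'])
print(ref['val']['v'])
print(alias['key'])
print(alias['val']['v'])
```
[8, 1, 5, 67]
[1, 9, 231]
[8, 1, 5]
[1, 9]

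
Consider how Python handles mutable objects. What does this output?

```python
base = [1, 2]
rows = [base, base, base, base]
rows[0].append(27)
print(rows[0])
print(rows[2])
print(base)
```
[1, 2, 27]
[1, 2, 27]
[1, 2, 27]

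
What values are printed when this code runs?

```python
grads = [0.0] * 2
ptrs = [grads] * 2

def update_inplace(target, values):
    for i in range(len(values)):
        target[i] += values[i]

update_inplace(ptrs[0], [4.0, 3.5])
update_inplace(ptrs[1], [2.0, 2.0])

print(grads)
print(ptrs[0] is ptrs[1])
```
[6.0, 5.5]
True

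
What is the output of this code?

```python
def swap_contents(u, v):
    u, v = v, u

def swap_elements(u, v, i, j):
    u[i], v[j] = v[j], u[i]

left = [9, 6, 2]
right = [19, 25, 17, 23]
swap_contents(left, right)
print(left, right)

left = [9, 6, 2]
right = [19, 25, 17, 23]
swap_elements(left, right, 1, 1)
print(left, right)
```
[9, 6, 2] [19, 25, 17, 23]
[9, 25, 2] [19, 6, 17, 23]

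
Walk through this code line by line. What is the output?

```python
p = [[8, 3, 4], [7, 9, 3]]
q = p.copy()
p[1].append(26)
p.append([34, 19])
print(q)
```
[[8, 3, 4], [7, 9, 3, 26]]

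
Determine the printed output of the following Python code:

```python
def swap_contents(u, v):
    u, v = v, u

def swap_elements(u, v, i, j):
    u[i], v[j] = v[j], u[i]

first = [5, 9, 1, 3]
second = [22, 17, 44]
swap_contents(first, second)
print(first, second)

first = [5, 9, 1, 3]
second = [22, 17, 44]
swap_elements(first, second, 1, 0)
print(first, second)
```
[5, 9, 1, 3] [22, 17, 44]
[5, 22, 1, 3] [9, 17, 44]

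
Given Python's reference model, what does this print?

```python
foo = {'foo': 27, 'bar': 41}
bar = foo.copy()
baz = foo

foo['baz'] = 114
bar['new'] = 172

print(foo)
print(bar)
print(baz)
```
{'foo': 27, 'bar': 41, 'baz': 114}
{'foo': 27, 'bar': 41, 'new': 172}
{'foo': 27, 'bar': 41, 'baz': 114}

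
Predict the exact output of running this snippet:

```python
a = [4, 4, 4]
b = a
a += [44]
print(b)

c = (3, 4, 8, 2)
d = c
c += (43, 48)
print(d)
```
[4, 4, 4, 44]
(3, 4, 8, 2)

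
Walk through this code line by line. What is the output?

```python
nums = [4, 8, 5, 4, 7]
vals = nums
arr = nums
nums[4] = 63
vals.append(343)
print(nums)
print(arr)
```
[4, 8, 5, 4, 63, 343]
[4, 8, 5, 4, 63, 343]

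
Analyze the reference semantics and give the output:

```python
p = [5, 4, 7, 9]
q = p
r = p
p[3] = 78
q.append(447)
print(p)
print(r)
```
[5, 4, 7, 78, 447]
[5, 4, 7, 78, 447]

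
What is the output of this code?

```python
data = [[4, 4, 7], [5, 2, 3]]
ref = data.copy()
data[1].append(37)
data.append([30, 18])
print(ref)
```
[[4, 4, 7], [5, 2, 3, 37]]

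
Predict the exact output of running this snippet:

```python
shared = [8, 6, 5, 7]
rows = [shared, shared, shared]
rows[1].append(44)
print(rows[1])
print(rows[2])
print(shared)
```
[8, 6, 5, 7, 44]
[8, 6, 5, 7, 44]
[8, 6, 5, 7, 44]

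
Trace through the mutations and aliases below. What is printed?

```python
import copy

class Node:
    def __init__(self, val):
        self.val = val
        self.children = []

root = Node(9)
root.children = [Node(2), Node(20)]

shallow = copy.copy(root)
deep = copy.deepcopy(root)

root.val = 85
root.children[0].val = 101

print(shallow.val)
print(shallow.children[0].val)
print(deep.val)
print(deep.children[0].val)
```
9
101
9
2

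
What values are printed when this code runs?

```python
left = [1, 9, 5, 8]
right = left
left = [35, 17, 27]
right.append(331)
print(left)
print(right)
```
[35, 17, 27]
[1, 9, 5, 8, 331]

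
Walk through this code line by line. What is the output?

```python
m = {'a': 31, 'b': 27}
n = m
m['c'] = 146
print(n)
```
{'a': 31, 'b': 27, 'c': 146}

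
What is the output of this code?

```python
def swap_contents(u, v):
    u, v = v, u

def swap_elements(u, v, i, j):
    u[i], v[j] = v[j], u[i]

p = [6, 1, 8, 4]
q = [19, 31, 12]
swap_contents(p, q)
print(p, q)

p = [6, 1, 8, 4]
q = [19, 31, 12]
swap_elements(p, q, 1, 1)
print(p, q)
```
[6, 1, 8, 4] [19, 31, 12]
[6, 31, 8, 4] [19, 1, 12]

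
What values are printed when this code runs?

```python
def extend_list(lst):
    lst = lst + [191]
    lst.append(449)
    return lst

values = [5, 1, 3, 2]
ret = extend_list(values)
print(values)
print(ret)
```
[5, 1, 3, 2]
[5, 1, 3, 2, 191, 449]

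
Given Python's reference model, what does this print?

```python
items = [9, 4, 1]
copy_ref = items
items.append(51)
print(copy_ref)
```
[9, 4, 1, 51]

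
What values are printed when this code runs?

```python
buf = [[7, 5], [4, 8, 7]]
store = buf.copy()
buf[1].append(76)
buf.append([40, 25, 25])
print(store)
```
[[7, 5], [4, 8, 7, 76]]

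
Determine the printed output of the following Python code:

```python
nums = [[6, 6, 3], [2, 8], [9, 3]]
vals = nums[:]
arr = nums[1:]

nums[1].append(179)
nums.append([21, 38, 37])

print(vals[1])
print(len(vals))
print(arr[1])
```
[2, 8, 179]
3
[9, 3]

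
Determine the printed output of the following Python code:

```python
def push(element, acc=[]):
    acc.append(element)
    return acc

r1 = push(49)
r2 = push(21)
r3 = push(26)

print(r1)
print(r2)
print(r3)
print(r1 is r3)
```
[49, 21, 26]
[49, 21, 26]
[49, 21, 26]
True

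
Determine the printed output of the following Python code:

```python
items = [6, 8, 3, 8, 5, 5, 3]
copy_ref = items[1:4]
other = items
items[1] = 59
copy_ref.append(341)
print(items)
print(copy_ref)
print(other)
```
[6, 59, 3, 8, 5, 5, 3]
[8, 3, 8, 341]
[6, 59, 3, 8, 5, 5, 3]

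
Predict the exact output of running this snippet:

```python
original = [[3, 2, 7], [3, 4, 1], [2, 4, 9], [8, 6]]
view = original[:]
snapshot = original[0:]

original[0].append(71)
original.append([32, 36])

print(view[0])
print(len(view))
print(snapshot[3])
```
[3, 2, 7, 71]
4
[8, 6]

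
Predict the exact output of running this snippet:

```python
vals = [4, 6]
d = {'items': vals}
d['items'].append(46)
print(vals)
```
[4, 6, 46]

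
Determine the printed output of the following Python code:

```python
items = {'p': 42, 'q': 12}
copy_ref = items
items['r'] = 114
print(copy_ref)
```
{'p': 42, 'q': 12, 'r': 114}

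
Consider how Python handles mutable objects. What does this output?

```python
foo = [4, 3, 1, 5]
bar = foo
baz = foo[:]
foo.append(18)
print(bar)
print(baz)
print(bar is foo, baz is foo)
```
[4, 3, 1, 5, 18]
[4, 3, 1, 5]
True False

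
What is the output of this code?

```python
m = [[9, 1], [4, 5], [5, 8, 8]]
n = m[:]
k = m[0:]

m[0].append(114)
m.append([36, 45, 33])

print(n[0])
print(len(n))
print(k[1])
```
[9, 1, 114]
3
[4, 5]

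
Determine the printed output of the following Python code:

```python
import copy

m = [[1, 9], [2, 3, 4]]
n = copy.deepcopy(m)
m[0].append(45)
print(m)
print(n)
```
[[1, 9, 45], [2, 3, 4]]
[[1, 9], [2, 3, 4]]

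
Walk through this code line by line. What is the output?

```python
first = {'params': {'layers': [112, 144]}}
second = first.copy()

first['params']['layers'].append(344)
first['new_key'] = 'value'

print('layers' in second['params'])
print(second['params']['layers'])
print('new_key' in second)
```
True
[112, 144, 344]
False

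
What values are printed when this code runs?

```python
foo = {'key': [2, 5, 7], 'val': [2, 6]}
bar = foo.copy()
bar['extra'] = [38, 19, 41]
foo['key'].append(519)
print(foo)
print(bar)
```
{'key': [2, 5, 7, 519], 'val': [2, 6]}
{'key': [2, 5, 7, 519], 'val': [2, 6], 'extra': [38, 19, 41]}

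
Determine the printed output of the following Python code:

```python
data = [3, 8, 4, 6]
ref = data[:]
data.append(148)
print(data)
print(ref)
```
[3, 8, 4, 6, 148]
[3, 8, 4, 6]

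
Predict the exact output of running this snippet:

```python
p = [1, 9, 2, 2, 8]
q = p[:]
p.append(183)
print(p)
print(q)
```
[1, 9, 2, 2, 8, 183]
[1, 9, 2, 2, 8]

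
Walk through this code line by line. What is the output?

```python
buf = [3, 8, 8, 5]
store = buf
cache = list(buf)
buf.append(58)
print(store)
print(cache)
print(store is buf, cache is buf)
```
[3, 8, 8, 5, 58]
[3, 8, 8, 5]
True False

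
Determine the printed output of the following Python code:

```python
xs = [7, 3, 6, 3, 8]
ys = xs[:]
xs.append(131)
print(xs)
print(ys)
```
[7, 3, 6, 3, 8, 131]
[7, 3, 6, 3, 8]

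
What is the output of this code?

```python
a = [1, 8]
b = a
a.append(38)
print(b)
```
[1, 8, 38]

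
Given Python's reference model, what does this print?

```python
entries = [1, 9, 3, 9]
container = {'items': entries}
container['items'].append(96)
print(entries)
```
[1, 9, 3, 9, 96]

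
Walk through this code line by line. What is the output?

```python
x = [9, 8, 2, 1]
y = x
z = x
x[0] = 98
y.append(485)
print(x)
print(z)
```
[98, 8, 2, 1, 485]
[98, 8, 2, 1, 485]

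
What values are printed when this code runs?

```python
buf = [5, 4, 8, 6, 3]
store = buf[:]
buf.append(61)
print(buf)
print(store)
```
[5, 4, 8, 6, 3, 61]
[5, 4, 8, 6, 3]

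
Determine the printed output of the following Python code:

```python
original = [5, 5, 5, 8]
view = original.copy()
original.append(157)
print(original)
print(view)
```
[5, 5, 5, 8, 157]
[5, 5, 5, 8]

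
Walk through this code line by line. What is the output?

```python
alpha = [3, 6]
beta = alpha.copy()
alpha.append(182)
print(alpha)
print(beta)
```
[3, 6, 182]
[3, 6]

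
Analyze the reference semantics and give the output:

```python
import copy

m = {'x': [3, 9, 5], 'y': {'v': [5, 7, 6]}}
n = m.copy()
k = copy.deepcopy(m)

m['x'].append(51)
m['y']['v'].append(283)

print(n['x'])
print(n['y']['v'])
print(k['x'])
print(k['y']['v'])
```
[3, 9, 5, 51]
[5, 7, 6, 283]
[3, 9, 5]
[5, 7, 6]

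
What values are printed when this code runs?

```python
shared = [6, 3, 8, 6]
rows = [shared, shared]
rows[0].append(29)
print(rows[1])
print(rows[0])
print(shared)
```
[6, 3, 8, 6, 29]
[6, 3, 8, 6, 29]
[6, 3, 8, 6, 29]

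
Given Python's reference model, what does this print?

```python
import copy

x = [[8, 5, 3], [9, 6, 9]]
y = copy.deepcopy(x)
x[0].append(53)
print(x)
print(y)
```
[[8, 5, 3, 53], [9, 6, 9]]
[[8, 5, 3], [9, 6, 9]]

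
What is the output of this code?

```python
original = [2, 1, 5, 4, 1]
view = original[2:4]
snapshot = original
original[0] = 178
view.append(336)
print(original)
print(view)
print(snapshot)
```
[178, 1, 5, 4, 1]
[5, 4, 336]
[178, 1, 5, 4, 1]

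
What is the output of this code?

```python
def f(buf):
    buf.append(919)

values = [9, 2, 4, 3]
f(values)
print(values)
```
[9, 2, 4, 3, 919]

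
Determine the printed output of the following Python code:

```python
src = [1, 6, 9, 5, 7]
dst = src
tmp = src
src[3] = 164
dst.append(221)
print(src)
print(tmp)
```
[1, 6, 9, 164, 7, 221]
[1, 6, 9, 164, 7, 221]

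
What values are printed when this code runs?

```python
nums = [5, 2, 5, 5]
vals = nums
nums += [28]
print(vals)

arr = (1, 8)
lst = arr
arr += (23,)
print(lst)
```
[5, 2, 5, 5, 28]
(1, 8)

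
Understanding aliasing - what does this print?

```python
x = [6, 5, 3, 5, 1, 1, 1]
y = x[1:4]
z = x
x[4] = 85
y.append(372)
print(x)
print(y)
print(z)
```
[6, 5, 3, 5, 85, 1, 1]
[5, 3, 5, 372]
[6, 5, 3, 5, 85, 1, 1]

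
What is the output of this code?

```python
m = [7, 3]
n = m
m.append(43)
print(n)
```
[7, 3, 43]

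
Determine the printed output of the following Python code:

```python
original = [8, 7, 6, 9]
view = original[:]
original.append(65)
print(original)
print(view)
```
[8, 7, 6, 9, 65]
[8, 7, 6, 9]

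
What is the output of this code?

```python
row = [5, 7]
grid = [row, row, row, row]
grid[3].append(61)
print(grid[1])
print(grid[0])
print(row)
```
[5, 7, 61]
[5, 7, 61]
[5, 7, 61]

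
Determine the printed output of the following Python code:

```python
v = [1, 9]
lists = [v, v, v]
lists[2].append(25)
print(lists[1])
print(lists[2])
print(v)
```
[1, 9, 25]
[1, 9, 25]
[1, 9, 25]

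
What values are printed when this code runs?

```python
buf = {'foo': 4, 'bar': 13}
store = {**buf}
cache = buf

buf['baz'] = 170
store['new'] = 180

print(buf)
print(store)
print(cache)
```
{'foo': 4, 'bar': 13, 'baz': 170}
{'foo': 4, 'bar': 13, 'new': 180}
{'foo': 4, 'bar': 13, 'baz': 170}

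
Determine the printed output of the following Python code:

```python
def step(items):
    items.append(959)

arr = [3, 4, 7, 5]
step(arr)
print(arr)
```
[3, 4, 7, 5, 959]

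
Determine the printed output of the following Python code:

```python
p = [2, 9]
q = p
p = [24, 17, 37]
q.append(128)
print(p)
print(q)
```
[24, 17, 37]
[2, 9, 128]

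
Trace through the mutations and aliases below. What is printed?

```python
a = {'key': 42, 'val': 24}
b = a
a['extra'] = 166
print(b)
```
{'key': 42, 'val': 24, 'extra': 166}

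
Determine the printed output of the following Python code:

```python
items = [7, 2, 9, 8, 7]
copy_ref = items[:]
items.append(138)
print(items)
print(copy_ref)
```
[7, 2, 9, 8, 7, 138]
[7, 2, 9, 8, 7]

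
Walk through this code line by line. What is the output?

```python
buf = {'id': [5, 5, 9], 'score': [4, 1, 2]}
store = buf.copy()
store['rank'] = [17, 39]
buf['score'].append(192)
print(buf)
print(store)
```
{'id': [5, 5, 9], 'score': [4, 1, 2, 192]}
{'id': [5, 5, 9], 'score': [4, 1, 2, 192], 'rank': [17, 39]}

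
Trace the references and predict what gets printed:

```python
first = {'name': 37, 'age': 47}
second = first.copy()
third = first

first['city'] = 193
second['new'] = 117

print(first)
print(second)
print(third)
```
{'name': 37, 'age': 47, 'city': 193}
{'name': 37, 'age': 47, 'new': 117}
{'name': 37, 'age': 47, 'city': 193}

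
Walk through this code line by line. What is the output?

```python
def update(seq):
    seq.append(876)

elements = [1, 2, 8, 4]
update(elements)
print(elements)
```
[1, 2, 8, 4, 876]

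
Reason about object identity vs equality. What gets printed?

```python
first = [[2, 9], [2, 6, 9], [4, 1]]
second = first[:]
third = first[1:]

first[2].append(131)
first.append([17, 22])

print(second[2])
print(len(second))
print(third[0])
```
[4, 1, 131]
3
[2, 6, 9]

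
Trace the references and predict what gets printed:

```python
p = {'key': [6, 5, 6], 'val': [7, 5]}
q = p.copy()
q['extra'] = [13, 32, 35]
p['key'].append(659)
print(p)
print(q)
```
{'key': [6, 5, 6, 659], 'val': [7, 5]}
{'key': [6, 5, 6, 659], 'val': [7, 5], 'extra': [13, 32, 35]}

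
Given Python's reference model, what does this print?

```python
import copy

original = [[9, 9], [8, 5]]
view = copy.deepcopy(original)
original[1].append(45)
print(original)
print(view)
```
[[9, 9], [8, 5, 45]]
[[9, 9], [8, 5]]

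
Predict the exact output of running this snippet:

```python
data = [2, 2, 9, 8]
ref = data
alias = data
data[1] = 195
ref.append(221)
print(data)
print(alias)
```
[2, 195, 9, 8, 221]
[2, 195, 9, 8, 221]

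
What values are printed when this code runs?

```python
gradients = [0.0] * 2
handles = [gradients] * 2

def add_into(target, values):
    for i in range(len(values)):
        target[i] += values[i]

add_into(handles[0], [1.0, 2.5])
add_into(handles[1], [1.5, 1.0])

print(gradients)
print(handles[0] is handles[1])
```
[2.5, 3.5]
True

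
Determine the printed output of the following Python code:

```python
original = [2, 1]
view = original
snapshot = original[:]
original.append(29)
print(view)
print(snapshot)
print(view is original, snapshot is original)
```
[2, 1, 29]
[2, 1]
True False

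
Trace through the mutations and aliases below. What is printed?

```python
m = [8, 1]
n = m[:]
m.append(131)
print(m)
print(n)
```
[8, 1, 131]
[8, 1]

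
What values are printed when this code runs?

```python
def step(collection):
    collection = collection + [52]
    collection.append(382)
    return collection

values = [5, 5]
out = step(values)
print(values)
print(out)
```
[5, 5]
[5, 5, 52, 382]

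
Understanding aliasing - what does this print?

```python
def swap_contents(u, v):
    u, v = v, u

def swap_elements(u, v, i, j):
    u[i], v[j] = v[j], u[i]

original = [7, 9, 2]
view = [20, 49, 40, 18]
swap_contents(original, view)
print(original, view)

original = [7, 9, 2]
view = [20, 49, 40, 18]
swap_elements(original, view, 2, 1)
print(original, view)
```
[7, 9, 2] [20, 49, 40, 18]
[7, 9, 49] [20, 2, 40, 18]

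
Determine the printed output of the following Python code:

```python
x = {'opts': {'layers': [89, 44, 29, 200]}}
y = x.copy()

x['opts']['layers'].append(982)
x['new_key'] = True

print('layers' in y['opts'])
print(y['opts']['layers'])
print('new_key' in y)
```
True
[89, 44, 29, 200, 982]
False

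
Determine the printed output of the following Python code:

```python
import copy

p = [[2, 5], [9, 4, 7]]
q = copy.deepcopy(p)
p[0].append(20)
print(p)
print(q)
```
[[2, 5, 20], [9, 4, 7]]
[[2, 5], [9, 4, 7]]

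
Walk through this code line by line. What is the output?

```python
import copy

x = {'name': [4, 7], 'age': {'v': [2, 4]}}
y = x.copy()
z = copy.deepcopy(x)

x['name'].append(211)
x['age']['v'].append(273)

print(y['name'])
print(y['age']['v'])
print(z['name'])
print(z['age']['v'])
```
[4, 7, 211]
[2, 4, 273]
[4, 7]
[2, 4]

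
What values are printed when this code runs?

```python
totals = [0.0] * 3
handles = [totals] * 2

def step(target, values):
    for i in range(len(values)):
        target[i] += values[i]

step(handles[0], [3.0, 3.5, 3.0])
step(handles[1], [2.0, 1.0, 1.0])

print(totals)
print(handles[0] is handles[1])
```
[5.0, 4.5, 4.0]
True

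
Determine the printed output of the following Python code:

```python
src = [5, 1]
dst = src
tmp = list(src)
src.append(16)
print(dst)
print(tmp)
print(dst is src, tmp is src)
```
[5, 1, 16]
[5, 1]
True False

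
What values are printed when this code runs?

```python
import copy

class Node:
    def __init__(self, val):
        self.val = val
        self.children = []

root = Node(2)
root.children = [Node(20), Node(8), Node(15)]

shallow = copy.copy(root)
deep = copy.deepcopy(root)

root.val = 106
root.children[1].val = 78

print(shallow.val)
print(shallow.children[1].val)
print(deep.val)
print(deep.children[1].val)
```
2
78
2
8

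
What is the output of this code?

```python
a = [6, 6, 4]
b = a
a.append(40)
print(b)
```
[6, 6, 4, 40]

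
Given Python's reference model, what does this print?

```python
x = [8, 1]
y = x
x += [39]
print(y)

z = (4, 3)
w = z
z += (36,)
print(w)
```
[8, 1, 39]
(4, 3)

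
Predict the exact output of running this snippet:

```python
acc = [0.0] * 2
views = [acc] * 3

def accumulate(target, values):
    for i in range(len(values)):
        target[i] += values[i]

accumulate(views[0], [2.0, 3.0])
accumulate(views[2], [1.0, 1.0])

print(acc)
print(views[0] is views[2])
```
[3.0, 4.0]
True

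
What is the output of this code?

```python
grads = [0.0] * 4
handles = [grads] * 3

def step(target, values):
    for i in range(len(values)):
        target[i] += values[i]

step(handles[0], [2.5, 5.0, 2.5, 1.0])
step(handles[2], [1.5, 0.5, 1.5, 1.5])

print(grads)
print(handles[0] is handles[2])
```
[4.0, 5.5, 4.0, 2.5]
True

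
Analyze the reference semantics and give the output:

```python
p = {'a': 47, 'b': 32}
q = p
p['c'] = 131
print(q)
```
{'a': 47, 'b': 32, 'c': 131}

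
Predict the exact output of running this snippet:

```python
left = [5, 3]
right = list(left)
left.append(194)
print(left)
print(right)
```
[5, 3, 194]
[5, 3]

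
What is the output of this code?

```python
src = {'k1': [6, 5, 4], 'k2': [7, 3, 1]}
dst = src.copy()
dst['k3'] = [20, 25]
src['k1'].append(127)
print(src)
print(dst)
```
{'k1': [6, 5, 4, 127], 'k2': [7, 3, 1]}
{'k1': [6, 5, 4, 127], 'k2': [7, 3, 1], 'k3': [20, 25]}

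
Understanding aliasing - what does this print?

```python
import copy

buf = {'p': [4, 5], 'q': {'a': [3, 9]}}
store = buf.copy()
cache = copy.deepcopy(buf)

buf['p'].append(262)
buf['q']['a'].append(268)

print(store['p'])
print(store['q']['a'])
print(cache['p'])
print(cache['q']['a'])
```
[4, 5, 262]
[3, 9, 268]
[4, 5]
[3, 9]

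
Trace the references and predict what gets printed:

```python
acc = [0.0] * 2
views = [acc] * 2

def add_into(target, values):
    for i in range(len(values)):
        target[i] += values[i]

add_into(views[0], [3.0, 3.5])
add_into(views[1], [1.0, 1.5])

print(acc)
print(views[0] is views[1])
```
[4.0, 5.0]
True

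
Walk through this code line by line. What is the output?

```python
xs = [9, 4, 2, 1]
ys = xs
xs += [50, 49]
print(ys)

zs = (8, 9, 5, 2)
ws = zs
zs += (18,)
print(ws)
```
[9, 4, 2, 1, 50, 49]
(8, 9, 5, 2)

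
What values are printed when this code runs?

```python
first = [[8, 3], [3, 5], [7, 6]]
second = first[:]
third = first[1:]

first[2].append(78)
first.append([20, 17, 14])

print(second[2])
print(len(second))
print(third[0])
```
[7, 6, 78]
3
[3, 5]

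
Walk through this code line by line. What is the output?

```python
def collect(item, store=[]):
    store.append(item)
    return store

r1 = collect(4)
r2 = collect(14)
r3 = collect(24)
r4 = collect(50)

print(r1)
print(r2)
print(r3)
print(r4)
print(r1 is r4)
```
[4, 14, 24, 50]
[4, 14, 24, 50]
[4, 14, 24, 50]
[4, 14, 24, 50]
True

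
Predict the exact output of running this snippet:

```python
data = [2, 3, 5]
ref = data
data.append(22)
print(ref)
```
[2, 3, 5, 22]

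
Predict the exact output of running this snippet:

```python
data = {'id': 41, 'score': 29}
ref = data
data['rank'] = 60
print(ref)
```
{'id': 41, 'score': 29, 'rank': 60}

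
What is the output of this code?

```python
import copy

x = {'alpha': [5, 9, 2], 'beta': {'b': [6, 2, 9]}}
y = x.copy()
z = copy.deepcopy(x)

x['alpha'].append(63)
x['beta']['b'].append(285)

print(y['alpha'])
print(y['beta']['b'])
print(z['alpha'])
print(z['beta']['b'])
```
[5, 9, 2, 63]
[6, 2, 9, 285]
[5, 9, 2]
[6, 2, 9]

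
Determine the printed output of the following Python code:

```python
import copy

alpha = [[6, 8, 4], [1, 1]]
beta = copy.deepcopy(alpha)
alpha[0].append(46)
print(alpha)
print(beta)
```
[[6, 8, 4, 46], [1, 1]]
[[6, 8, 4], [1, 1]]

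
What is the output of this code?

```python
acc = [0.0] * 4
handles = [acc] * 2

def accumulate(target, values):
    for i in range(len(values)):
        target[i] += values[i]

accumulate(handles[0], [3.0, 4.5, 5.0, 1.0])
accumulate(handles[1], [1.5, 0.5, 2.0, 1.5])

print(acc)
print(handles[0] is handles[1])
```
[4.5, 5.0, 7.0, 2.5]
True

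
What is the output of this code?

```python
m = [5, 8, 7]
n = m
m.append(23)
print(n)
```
[5, 8, 7, 23]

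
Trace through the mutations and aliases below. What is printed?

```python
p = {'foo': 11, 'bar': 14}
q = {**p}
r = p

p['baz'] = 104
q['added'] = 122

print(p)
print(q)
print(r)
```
{'foo': 11, 'bar': 14, 'baz': 104}
{'foo': 11, 'bar': 14, 'added': 122}
{'foo': 11, 'bar': 14, 'baz': 104}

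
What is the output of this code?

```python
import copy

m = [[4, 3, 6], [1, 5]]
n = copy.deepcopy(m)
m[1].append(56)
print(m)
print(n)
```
[[4, 3, 6], [1, 5, 56]]
[[4, 3, 6], [1, 5]]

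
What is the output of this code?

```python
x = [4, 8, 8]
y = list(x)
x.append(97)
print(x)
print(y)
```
[4, 8, 8, 97]
[4, 8, 8]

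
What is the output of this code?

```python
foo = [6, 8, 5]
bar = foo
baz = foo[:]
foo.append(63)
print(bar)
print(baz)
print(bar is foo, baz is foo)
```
[6, 8, 5, 63]
[6, 8, 5]
True False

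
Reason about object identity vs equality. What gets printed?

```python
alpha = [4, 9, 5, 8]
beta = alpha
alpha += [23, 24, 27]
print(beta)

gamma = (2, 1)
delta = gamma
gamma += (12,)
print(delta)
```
[4, 9, 5, 8, 23, 24, 27]
(2, 1)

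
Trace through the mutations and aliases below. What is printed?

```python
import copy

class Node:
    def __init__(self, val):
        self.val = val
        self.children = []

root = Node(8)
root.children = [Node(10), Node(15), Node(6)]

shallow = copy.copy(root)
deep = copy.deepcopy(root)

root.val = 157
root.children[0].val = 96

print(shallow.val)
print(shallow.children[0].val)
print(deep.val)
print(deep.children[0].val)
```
8
96
8
10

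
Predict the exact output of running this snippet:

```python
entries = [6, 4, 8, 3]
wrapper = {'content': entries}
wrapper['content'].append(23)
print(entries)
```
[6, 4, 8, 3, 23]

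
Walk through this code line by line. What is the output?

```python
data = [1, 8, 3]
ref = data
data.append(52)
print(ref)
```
[1, 8, 3, 52]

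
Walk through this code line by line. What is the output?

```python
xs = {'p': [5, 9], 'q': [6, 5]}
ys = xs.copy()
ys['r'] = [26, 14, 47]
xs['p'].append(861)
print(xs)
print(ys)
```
{'p': [5, 9, 861], 'q': [6, 5]}
{'p': [5, 9, 861], 'q': [6, 5], 'r': [26, 14, 47]}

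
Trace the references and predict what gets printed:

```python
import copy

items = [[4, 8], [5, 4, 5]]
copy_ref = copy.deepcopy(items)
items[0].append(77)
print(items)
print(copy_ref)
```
[[4, 8, 77], [5, 4, 5]]
[[4, 8], [5, 4, 5]]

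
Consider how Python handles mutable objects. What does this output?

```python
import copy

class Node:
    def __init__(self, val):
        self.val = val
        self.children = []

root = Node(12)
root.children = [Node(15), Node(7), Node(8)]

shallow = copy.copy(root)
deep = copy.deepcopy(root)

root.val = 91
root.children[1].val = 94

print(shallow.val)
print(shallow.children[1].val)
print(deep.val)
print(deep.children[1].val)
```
12
94
12
7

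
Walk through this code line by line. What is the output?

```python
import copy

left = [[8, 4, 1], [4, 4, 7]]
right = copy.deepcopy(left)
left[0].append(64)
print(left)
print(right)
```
[[8, 4, 1, 64], [4, 4, 7]]
[[8, 4, 1], [4, 4, 7]]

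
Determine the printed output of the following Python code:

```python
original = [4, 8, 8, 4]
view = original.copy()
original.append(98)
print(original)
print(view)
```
[4, 8, 8, 4, 98]
[4, 8, 8, 4]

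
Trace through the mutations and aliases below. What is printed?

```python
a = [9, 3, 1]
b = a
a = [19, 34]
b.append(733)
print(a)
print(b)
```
[19, 34]
[9, 3, 1, 733]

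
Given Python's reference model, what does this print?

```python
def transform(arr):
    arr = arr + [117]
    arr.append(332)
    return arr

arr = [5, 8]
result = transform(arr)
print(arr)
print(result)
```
[5, 8]
[5, 8, 117, 332]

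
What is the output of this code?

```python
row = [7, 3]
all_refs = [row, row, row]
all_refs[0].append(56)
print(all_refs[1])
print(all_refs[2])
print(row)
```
[7, 3, 56]
[7, 3, 56]
[7, 3, 56]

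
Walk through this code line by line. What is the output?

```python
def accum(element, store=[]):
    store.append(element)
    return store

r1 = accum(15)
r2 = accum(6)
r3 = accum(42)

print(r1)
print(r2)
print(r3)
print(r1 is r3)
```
[15, 6, 42]
[15, 6, 42]
[15, 6, 42]
True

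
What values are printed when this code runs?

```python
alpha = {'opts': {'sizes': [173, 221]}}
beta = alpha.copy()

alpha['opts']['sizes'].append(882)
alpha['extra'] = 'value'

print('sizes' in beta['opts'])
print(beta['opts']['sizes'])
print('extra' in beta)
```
True
[173, 221, 882]
False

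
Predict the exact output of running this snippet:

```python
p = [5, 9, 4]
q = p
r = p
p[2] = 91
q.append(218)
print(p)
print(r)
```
[5, 9, 91, 218]
[5, 9, 91, 218]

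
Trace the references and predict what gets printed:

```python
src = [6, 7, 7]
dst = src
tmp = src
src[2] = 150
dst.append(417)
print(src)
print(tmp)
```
[6, 7, 150, 417]
[6, 7, 150, 417]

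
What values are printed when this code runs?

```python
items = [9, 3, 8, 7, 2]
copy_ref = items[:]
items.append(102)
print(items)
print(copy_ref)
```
[9, 3, 8, 7, 2, 102]
[9, 3, 8, 7, 2]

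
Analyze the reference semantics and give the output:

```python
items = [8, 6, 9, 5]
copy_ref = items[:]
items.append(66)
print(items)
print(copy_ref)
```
[8, 6, 9, 5, 66]
[8, 6, 9, 5]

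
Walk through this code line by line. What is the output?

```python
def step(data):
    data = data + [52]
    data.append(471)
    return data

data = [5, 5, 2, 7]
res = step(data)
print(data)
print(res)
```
[5, 5, 2, 7]
[5, 5, 2, 7, 52, 471]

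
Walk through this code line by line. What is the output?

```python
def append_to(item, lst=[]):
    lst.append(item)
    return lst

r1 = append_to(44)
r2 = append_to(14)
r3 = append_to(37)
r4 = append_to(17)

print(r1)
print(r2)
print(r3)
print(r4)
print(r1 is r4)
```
[44, 14, 37, 17]
[44, 14, 37, 17]
[44, 14, 37, 17]
[44, 14, 37, 17]
True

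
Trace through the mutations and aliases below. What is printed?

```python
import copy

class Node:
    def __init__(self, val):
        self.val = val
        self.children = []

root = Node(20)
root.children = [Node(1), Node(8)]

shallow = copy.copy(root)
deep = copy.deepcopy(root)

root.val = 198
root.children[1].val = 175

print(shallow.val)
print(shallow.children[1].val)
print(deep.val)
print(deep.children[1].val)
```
20
175
20
8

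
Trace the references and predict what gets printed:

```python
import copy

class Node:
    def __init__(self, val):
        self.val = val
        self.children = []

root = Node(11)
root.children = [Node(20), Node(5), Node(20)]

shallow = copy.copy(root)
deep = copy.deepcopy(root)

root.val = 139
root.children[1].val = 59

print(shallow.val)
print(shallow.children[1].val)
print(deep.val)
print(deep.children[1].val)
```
11
59
11
5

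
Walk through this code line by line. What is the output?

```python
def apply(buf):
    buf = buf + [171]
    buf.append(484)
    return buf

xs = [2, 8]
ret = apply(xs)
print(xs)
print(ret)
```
[2, 8]
[2, 8, 171, 484]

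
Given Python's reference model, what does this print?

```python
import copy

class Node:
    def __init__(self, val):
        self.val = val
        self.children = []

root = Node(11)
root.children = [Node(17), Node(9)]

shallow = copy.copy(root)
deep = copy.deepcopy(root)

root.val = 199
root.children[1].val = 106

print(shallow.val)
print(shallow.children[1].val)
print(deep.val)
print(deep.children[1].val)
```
11
106
11
9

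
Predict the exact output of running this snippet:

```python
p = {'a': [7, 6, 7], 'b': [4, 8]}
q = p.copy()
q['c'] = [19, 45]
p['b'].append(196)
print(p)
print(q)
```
{'a': [7, 6, 7], 'b': [4, 8, 196]}
{'a': [7, 6, 7], 'b': [4, 8, 196], 'c': [19, 45]}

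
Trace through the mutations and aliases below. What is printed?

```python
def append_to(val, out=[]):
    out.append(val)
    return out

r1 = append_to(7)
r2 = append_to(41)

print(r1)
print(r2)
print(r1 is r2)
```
[7, 41]
[7, 41]
True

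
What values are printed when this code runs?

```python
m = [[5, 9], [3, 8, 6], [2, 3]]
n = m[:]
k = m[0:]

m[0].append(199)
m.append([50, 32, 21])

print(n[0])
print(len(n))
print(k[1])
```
[5, 9, 199]
3
[3, 8, 6]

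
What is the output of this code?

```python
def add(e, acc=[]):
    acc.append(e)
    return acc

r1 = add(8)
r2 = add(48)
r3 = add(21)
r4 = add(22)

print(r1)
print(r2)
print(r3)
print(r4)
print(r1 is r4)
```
[8, 48, 21, 22]
[8, 48, 21, 22]
[8, 48, 21, 22]
[8, 48, 21, 22]
True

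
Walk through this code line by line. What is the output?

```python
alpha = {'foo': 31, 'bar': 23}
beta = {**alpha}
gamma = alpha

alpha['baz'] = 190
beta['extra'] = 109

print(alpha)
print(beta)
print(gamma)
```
{'foo': 31, 'bar': 23, 'baz': 190}
{'foo': 31, 'bar': 23, 'extra': 109}
{'foo': 31, 'bar': 23, 'baz': 190}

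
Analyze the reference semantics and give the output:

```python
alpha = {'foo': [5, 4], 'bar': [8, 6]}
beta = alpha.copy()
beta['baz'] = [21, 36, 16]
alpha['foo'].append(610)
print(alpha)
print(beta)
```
{'foo': [5, 4, 610], 'bar': [8, 6]}
{'foo': [5, 4, 610], 'bar': [8, 6], 'baz': [21, 36, 16]}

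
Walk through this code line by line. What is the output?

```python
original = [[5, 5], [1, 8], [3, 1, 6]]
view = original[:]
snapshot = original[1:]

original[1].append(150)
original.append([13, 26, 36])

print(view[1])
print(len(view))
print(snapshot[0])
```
[1, 8, 150]
3
[1, 8, 150]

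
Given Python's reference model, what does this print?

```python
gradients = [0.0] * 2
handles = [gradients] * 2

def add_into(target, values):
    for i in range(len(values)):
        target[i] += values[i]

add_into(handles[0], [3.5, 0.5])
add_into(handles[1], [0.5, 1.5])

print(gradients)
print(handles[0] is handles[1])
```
[4.0, 2.0]
True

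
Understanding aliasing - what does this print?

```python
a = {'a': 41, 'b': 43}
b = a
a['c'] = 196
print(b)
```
{'a': 41, 'b': 43, 'c': 196}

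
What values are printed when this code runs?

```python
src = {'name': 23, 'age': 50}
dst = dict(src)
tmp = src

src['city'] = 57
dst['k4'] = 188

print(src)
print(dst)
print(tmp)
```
{'name': 23, 'age': 50, 'city': 57}
{'name': 23, 'age': 50, 'k4': 188}
{'name': 23, 'age': 50, 'city': 57}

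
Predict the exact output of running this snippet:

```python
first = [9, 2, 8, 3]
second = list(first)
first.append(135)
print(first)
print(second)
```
[9, 2, 8, 3, 135]
[9, 2, 8, 3]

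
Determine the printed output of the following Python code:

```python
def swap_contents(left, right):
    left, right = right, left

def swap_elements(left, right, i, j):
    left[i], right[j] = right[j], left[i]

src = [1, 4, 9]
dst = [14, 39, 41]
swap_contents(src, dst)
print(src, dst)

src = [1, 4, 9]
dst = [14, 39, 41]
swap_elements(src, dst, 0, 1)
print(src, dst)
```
[1, 4, 9] [14, 39, 41]
[39, 4, 9] [14, 1, 41]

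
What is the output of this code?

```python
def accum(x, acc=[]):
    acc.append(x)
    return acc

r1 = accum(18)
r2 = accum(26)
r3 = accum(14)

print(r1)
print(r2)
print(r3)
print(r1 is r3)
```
[18, 26, 14]
[18, 26, 14]
[18, 26, 14]
True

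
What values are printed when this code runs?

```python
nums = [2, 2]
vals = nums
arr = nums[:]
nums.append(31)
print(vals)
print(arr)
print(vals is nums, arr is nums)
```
[2, 2, 31]
[2, 2]
True False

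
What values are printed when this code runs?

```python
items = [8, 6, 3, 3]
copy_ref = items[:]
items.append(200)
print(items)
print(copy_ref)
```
[8, 6, 3, 3, 200]
[8, 6, 3, 3]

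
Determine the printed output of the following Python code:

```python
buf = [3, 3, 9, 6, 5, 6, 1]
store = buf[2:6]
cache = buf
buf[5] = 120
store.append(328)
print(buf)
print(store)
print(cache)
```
[3, 3, 9, 6, 5, 120, 1]
[9, 6, 5, 6, 328]
[3, 3, 9, 6, 5, 120, 1]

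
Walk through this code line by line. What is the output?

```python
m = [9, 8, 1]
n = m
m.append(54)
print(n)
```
[9, 8, 1, 54]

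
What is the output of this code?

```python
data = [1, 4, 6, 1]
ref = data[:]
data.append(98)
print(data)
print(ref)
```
[1, 4, 6, 1, 98]
[1, 4, 6, 1]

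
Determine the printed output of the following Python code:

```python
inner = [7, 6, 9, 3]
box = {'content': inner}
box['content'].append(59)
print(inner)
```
[7, 6, 9, 3, 59]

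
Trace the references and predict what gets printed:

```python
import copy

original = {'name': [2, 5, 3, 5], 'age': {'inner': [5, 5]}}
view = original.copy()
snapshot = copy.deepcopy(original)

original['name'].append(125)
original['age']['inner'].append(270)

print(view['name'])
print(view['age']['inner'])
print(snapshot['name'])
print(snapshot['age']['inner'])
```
[2, 5, 3, 5, 125]
[5, 5, 270]
[2, 5, 3, 5]
[5, 5]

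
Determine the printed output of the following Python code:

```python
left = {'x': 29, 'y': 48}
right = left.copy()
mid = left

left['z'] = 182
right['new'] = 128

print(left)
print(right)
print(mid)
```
{'x': 29, 'y': 48, 'z': 182}
{'x': 29, 'y': 48, 'new': 128}
{'x': 29, 'y': 48, 'z': 182}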